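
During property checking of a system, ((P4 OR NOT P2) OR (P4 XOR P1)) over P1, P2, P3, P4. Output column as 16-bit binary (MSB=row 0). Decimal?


Formula: ((P4 OR NOT P2) OR (P4 XOR P1)) over P1, P2, P3, P4 (16 rows)
Evaluate each row (bits = P1,P2,P3,P4, MSB first):
  row 0 [0000]: ((0 OR NOT 0) OR (0 XOR 0)) -> 1
  row 1 [0001]: ((1 OR NOT 0) OR (1 XOR 0)) -> 1
  row 2 [0010]: ((0 OR NOT 0) OR (0 XOR 0)) -> 1
  row 3 [0011]: ((1 OR NOT 0) OR (1 XOR 0)) -> 1
  row 4 [0100]: ((0 OR NOT 1) OR (0 XOR 0)) -> 0
  row 5 [0101]: ((1 OR NOT 1) OR (1 XOR 0)) -> 1
  row 6 [0110]: ((0 OR NOT 1) OR (0 XOR 0)) -> 0
  row 7 [0111]: ((1 OR NOT 1) OR (1 XOR 0)) -> 1
  row 8 [1000]: ((0 OR NOT 0) OR (0 XOR 1)) -> 1
  row 9 [1001]: ((1 OR NOT 0) OR (1 XOR 1)) -> 1
  row 10 [1010]: ((0 OR NOT 0) OR (0 XOR 1)) -> 1
  row 11 [1011]: ((1 OR NOT 0) OR (1 XOR 1)) -> 1
  row 12 [1100]: ((0 OR NOT 1) OR (0 XOR 1)) -> 1
  row 13 [1101]: ((1 OR NOT 1) OR (1 XOR 1)) -> 1
  row 14 [1110]: ((0 OR NOT 1) OR (0 XOR 1)) -> 1
  row 15 [1111]: ((1 OR NOT 1) OR (1 XOR 1)) -> 1
Full result column, 4 rows per line (P1,P2 fixed per line; P3,P4 runs 00..11 left to right):
  rows 0-3 [P1,P2=00]: 1111  = hex F
  rows 4-7 [P1,P2=01]: 0101  = hex 5
  rows 8-11 [P1,P2=10]: 1111  = hex F
  rows 12-15 [P1,P2=11]: 1111  = hex F
Output column (row 0 .. row 15) = 1111010111111111
Output column grouped in 4s = 1111 0101 1111 1111 = 0xF5FF
Convert to decimal digit by digit (value = value*16 + digit):
  F -> 15
  15*16 + 5 = 245
  245*16 + 15 (F) = 3935
  3935*16 + 15 (F) = 62975
Decimal = 62975

62975


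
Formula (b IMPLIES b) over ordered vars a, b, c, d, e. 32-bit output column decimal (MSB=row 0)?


Formula: (b IMPLIES b) over a, b, c, d, e (32 rows)
Evaluate each row (bits = a,b,c,d,e, MSB first):
  row 0 [00000]: (0 IMPLIES 0) -> 1
  row 1 [00001]: (0 IMPLIES 0) -> 1
  row 2 [00010]: (0 IMPLIES 0) -> 1
  row 3 [00011]: (0 IMPLIES 0) -> 1
  row 4 [00100]: (0 IMPLIES 0) -> 1
  row 5 [00101]: (0 IMPLIES 0) -> 1
  row 6 [00110]: (0 IMPLIES 0) -> 1
  row 7 [00111]: (0 IMPLIES 0) -> 1
  row 8 [01000]: (1 IMPLIES 1) -> 1
  row 9 [01001]: (1 IMPLIES 1) -> 1
  row 10 [01010]: (1 IMPLIES 1) -> 1
  row 11 [01011]: (1 IMPLIES 1) -> 1
  row 12 [01100]: (1 IMPLIES 1) -> 1
  row 13 [01101]: (1 IMPLIES 1) -> 1
  row 14 [01110]: (1 IMPLIES 1) -> 1
  row 15 [01111]: (1 IMPLIES 1) -> 1
  row 16 [10000]: (0 IMPLIES 0) -> 1
  row 17 [10001]: (0 IMPLIES 0) -> 1
  row 18 [10010]: (0 IMPLIES 0) -> 1
  row 19 [10011]: (0 IMPLIES 0) -> 1
  row 20 [10100]: (0 IMPLIES 0) -> 1
  row 21 [10101]: (0 IMPLIES 0) -> 1
  row 22 [10110]: (0 IMPLIES 0) -> 1
  row 23 [10111]: (0 IMPLIES 0) -> 1
  row 24 [11000]: (1 IMPLIES 1) -> 1
  row 25 [11001]: (1 IMPLIES 1) -> 1
  row 26 [11010]: (1 IMPLIES 1) -> 1
  row 27 [11011]: (1 IMPLIES 1) -> 1
  row 28 [11100]: (1 IMPLIES 1) -> 1
  row 29 [11101]: (1 IMPLIES 1) -> 1
  row 30 [11110]: (1 IMPLIES 1) -> 1
  row 31 [11111]: (1 IMPLIES 1) -> 1
Full result column, 4 rows per line (a,b,c fixed per line; d,e runs 00..11 left to right):
  rows 0-3 [a,b,c=000]: 1111  = hex F
  rows 4-7 [a,b,c=001]: 1111  = hex F
  rows 8-11 [a,b,c=010]: 1111  = hex F
  rows 12-15 [a,b,c=011]: 1111  = hex F
  rows 16-19 [a,b,c=100]: 1111  = hex F
  rows 20-23 [a,b,c=101]: 1111  = hex F
  rows 24-27 [a,b,c=110]: 1111  = hex F
  rows 28-31 [a,b,c=111]: 1111  = hex F
Output column (row 0 .. row 31) = 11111111111111111111111111111111
Output column grouped in 4s = 1111 1111 1111 1111 1111 1111 1111 1111 = 0xFFFFFFFF
Convert to decimal digit by digit (value = value*16 + digit):
  F -> 15
  15*16 + 15 (F) = 255
  255*16 + 15 (F) = 4095
  4095*16 + 15 (F) = 65535
  65535*16 + 15 (F) = 1048575
  1048575*16 + 15 (F) = 16777215
  16777215*16 + 15 (F) = 268435455
  268435455*16 + 15 (F) = 4294967295
Decimal = 4294967295

4294967295


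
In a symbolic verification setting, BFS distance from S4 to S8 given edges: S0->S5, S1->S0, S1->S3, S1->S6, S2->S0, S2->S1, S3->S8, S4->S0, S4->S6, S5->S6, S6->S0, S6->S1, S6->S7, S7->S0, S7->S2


BFS layer-by-layer from S4:
  dist 0: {S4}
  dist 1: {S0, S6}
  dist 2: {S1, S5, S7}
  dist 3: {S2, S3}
  dist 4: {S8}
  -> S8 reached at distance 4
Shortest path length = 4

4


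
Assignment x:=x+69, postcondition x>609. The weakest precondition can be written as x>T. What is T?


Formula: wp(x:=E, P) = P[E/x] (substitute E for x in postcondition)
Step 1: Postcondition: x>609
Step 2: Substitute x+69 for x: x+69>609
Step 3: Solve for x: x > 609-69 = 540

540


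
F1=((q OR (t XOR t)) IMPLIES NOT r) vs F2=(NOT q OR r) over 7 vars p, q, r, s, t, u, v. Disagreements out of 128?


F1 = ((q OR (t XOR t)) IMPLIES NOT r)
F2 = (NOT q OR r)
Evaluate both on each of 128 rows (bits = p,q,r,s,t,u,v):
  row 0 [0000000]: F1=1 F2=1 -> 0
  row 1 [0000001]: F1=1 F2=1 -> 0
  row 2 [0000010]: F1=1 F2=1 -> 0
  row 3 [0000011]: F1=1 F2=1 -> 0
  row 4 [0000100]: F1=1 F2=1 -> 0
  (every remaining row is evaluated the same way; all 128 results are listed next)
Full result column, 8 rows per line (p,q,r,s fixed per line; t,u,v runs 000..111 left to right):
  rows 0-7 [p,q,r,s=0000]: 00000000  (ones: 0)
  rows 8-15 [p,q,r,s=0001]: 00000000  (ones: 0)
  rows 16-23 [p,q,r,s=0010]: 00000000  (ones: 0)
  rows 24-31 [p,q,r,s=0011]: 00000000  (ones: 0)
  rows 32-39 [p,q,r,s=0100]: 11111111  (ones: 8)
  rows 40-47 [p,q,r,s=0101]: 11111111  (ones: 8)
  rows 48-55 [p,q,r,s=0110]: 11111111  (ones: 8)
  rows 56-63 [p,q,r,s=0111]: 11111111  (ones: 8)
  rows 64-71 [p,q,r,s=1000]: 00000000  (ones: 0)
  rows 72-79 [p,q,r,s=1001]: 00000000  (ones: 0)
  rows 80-87 [p,q,r,s=1010]: 00000000  (ones: 0)
  rows 88-95 [p,q,r,s=1011]: 00000000  (ones: 0)
  rows 96-103 [p,q,r,s=1100]: 11111111  (ones: 8)
  rows 104-111 [p,q,r,s=1101]: 11111111  (ones: 8)
  rows 112-119 [p,q,r,s=1110]: 11111111  (ones: 8)
  rows 120-127 [p,q,r,s=1111]: 11111111  (ones: 8)
Disagreements = 0+0+0+0+8+8+8+8+0+0+0+0+8+8+8+8 = 64

64


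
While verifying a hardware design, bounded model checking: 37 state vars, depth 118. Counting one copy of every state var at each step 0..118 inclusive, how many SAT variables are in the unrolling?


BMC unrolls to depth k, creating one copy of each state var for steps 0..k.
Step count = 118 + 1 = 119 (steps 0 through 118)
Vars per step = 37
Total = 37 * 119 = 4403

4403


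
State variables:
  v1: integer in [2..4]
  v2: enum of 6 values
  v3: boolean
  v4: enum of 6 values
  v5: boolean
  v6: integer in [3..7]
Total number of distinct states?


State space = product of domain sizes of all variables.
Domain sizes:
  v1 (integer in [2..4]): 3
  v2 (enum of 6 values): 6
  v3 (boolean): 2
  v4 (enum of 6 values): 6
  v5 (boolean): 2
  v6 (integer in [3..7]): 5
Product = 3 * 6 * 2 * 6 * 2 * 5 = 2160

2160


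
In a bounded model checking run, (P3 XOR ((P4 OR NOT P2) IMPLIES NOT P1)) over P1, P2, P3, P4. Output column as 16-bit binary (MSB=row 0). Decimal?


Formula: (P3 XOR ((P4 OR NOT P2) IMPLIES NOT P1)) over P1, P2, P3, P4 (16 rows)
Evaluate each row (bits = P1,P2,P3,P4, MSB first):
  row 0 [0000]: (0 XOR ((0 OR NOT 0) IMPLIES NOT 0)) -> 1
  row 1 [0001]: (0 XOR ((1 OR NOT 0) IMPLIES NOT 0)) -> 1
  row 2 [0010]: (1 XOR ((0 OR NOT 0) IMPLIES NOT 0)) -> 0
  row 3 [0011]: (1 XOR ((1 OR NOT 0) IMPLIES NOT 0)) -> 0
  row 4 [0100]: (0 XOR ((0 OR NOT 1) IMPLIES NOT 0)) -> 1
  row 5 [0101]: (0 XOR ((1 OR NOT 1) IMPLIES NOT 0)) -> 1
  row 6 [0110]: (1 XOR ((0 OR NOT 1) IMPLIES NOT 0)) -> 0
  row 7 [0111]: (1 XOR ((1 OR NOT 1) IMPLIES NOT 0)) -> 0
  row 8 [1000]: (0 XOR ((0 OR NOT 0) IMPLIES NOT 1)) -> 0
  row 9 [1001]: (0 XOR ((1 OR NOT 0) IMPLIES NOT 1)) -> 0
  row 10 [1010]: (1 XOR ((0 OR NOT 0) IMPLIES NOT 1)) -> 1
  row 11 [1011]: (1 XOR ((1 OR NOT 0) IMPLIES NOT 1)) -> 1
  row 12 [1100]: (0 XOR ((0 OR NOT 1) IMPLIES NOT 1)) -> 1
  row 13 [1101]: (0 XOR ((1 OR NOT 1) IMPLIES NOT 1)) -> 0
  row 14 [1110]: (1 XOR ((0 OR NOT 1) IMPLIES NOT 1)) -> 0
  row 15 [1111]: (1 XOR ((1 OR NOT 1) IMPLIES NOT 1)) -> 1
Full result column, 4 rows per line (P1,P2 fixed per line; P3,P4 runs 00..11 left to right):
  rows 0-3 [P1,P2=00]: 1100  = hex C
  rows 4-7 [P1,P2=01]: 1100  = hex C
  rows 8-11 [P1,P2=10]: 0011  = hex 3
  rows 12-15 [P1,P2=11]: 1001  = hex 9
Output column (row 0 .. row 15) = 1100110000111001
Output column grouped in 4s = 1100 1100 0011 1001 = 0xCC39
Convert to decimal digit by digit (value = value*16 + digit):
  C -> 12
  12*16 + 12 (C) = 204
  204*16 + 3 = 3267
  3267*16 + 9 = 52281
Decimal = 52281

52281


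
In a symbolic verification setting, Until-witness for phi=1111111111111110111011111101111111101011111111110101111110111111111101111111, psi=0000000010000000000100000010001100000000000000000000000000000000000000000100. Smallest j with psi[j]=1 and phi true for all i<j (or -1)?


(phi U psi) at 0: need smallest j with psi[j]=1 and phi[i]=1 for all i in [0,j).
Scan from step 0:
  step 0: phi=1, psi=0 -> continue
  step 1: phi=1, psi=0 -> continue
  step 2: phi=1, psi=0 -> continue
  step 3: phi=1, psi=0 -> continue
  step 8: psi=1 and phi held for [0,8) -> witness found
Witness step = 8

8


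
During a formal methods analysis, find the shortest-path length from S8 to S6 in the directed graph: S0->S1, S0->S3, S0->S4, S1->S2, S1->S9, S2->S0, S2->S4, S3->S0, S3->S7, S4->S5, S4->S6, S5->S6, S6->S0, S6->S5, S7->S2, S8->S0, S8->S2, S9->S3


BFS layer-by-layer from S8:
  dist 0: {S8}
  dist 1: {S0, S2}
  dist 2: {S1, S3, S4}
  dist 3: {S5, S6, S7, S9}
  -> S6 reached at distance 3
Shortest path length = 3

3


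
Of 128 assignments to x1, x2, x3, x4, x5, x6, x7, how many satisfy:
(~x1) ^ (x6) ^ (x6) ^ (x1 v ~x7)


CNF with 4 clauses over 7 vars (128 assignments).
An assignment satisfies CNF iff every clause has >=1 true literal.
Check each row (bits = x1,x2,x3,x4,x5,x6,x7; clause T/F shown):
  row 0 [0000000]: clauses=TFFT -> 0
  row 1 [0000001]: clauses=TFFF -> 0
  row 2 [0000010]: clauses=TTTT -> 1
  row 3 [0000011]: clauses=TTTF -> 0
  row 4 [0000100]: clauses=TFFT -> 0
  (every remaining row is evaluated the same way; all 128 results are listed next)
Full result column, 8 rows per line (x1,x2,x3,x4 fixed per line; x5,x6,x7 runs 000..111 left to right):
  rows 0-7 [x1,x2,x3,x4=0000]: 00100010  (ones: 2)
  rows 8-15 [x1,x2,x3,x4=0001]: 00100010  (ones: 2)
  rows 16-23 [x1,x2,x3,x4=0010]: 00100010  (ones: 2)
  rows 24-31 [x1,x2,x3,x4=0011]: 00100010  (ones: 2)
  rows 32-39 [x1,x2,x3,x4=0100]: 00100010  (ones: 2)
  rows 40-47 [x1,x2,x3,x4=0101]: 00100010  (ones: 2)
  rows 48-55 [x1,x2,x3,x4=0110]: 00100010  (ones: 2)
  rows 56-63 [x1,x2,x3,x4=0111]: 00100010  (ones: 2)
  rows 64-71 [x1,x2,x3,x4=1000]: 00000000  (ones: 0)
  rows 72-79 [x1,x2,x3,x4=1001]: 00000000  (ones: 0)
  rows 80-87 [x1,x2,x3,x4=1010]: 00000000  (ones: 0)
  rows 88-95 [x1,x2,x3,x4=1011]: 00000000  (ones: 0)
  rows 96-103 [x1,x2,x3,x4=1100]: 00000000  (ones: 0)
  rows 104-111 [x1,x2,x3,x4=1101]: 00000000  (ones: 0)
  rows 112-119 [x1,x2,x3,x4=1110]: 00000000  (ones: 0)
  rows 120-127 [x1,x2,x3,x4=1111]: 00000000  (ones: 0)
Satisfying assignments = 2+2+2+2+2+2+2+2+0+0+0+0+0+0+0+0 = 16

16


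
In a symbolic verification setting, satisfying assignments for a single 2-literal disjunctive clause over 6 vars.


Step 1: Total=2^6=64
Step 2: Unsat when all 2 false: 2^4=16
Step 3: Sat=64-16=48

48


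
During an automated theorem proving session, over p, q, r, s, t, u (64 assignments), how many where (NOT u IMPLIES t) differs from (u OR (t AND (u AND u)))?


F1 = (NOT u IMPLIES t)
F2 = (u OR (t AND (u AND u)))
Evaluate both on each of 64 rows (bits = p,q,r,s,t,u):
  row 0 [000000]: F1=0 F2=0 -> 0
  row 1 [000001]: F1=1 F2=1 -> 0
  row 2 [000010]: F1=1 F2=0 (differ) -> 1
  row 3 [000011]: F1=1 F2=1 -> 0
  row 4 [000100]: F1=0 F2=0 -> 0
  (every remaining row is evaluated the same way; all 64 results are listed next)
Full result column, 8 rows per line (p,q,r fixed per line; s,t,u runs 000..111 left to right):
  rows 0-7 [p,q,r=000]: 00100010  (ones: 2)
  rows 8-15 [p,q,r=001]: 00100010  (ones: 2)
  rows 16-23 [p,q,r=010]: 00100010  (ones: 2)
  rows 24-31 [p,q,r=011]: 00100010  (ones: 2)
  rows 32-39 [p,q,r=100]: 00100010  (ones: 2)
  rows 40-47 [p,q,r=101]: 00100010  (ones: 2)
  rows 48-55 [p,q,r=110]: 00100010  (ones: 2)
  rows 56-63 [p,q,r=111]: 00100010  (ones: 2)
Disagreements = 2+2+2+2+2+2+2+2 = 16

16


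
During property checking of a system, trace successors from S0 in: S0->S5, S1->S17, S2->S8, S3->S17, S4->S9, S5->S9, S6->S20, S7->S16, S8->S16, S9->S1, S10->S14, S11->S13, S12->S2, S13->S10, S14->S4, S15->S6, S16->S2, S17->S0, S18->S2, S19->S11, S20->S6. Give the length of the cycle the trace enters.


Trace from S0 until a state repeats:
  S0 -> S5 -> S9 -> S1 -> S17 -> S0
S0 first seen at step 0, revisited at step 5.
Cycle length = 5 - 0 = 5

5


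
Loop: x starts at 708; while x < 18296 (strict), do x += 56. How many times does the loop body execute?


Step 1: x goes from 708 toward 18296 by 56; the body runs while x<18296, so iterations = ceil((bound-start)/step)
Step 2: Distance=17588
Step 3: ceil(17588/56)=315

315


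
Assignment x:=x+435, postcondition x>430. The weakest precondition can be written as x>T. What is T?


Formula: wp(x:=E, P) = P[E/x] (substitute E for x in postcondition)
Step 1: Postcondition: x>430
Step 2: Substitute x+435 for x: x+435>430
Step 3: Solve for x: x > 430-435 = -5

-5


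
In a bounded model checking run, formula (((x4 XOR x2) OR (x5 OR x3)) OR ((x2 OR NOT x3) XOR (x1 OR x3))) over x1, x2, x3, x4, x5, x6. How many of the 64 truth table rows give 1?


Formula: (((x4 XOR x2) OR (x5 OR x3)) OR ((x2 OR NOT x3) XOR (x1 OR x3))) over 6 vars (64 rows)
Evaluate each row (x1, x2, x3, x4, x5, x6 as bits, MSB first):
  row 0 [000000]: (((0 XOR 0) OR (0 OR 0)) OR ((0 OR NOT 0) XOR (0 OR 0))) -> 1
  row 1 [000001]: (((0 XOR 0) OR (0 OR 0)) OR ((0 OR NOT 0) XOR (0 OR 0))) -> 1
  row 2 [000010]: (((0 XOR 0) OR (1 OR 0)) OR ((0 OR NOT 0) XOR (0 OR 0))) -> 1
  row 3 [000011]: (((0 XOR 0) OR (1 OR 0)) OR ((0 OR NOT 0) XOR (0 OR 0))) -> 1
  row 4 [000100]: (((1 XOR 0) OR (0 OR 0)) OR ((0 OR NOT 0) XOR (0 OR 0))) -> 1
  (every remaining row is evaluated the same way; all 64 results are listed next)
Full result column, 8 rows per line (x1,x2,x3 fixed per line; x4,x5,x6 runs 000..111 left to right):
  rows 0-7 [x1,x2,x3=000]: 11111111  (ones: 8)
  rows 8-15 [x1,x2,x3=001]: 11111111  (ones: 8)
  rows 16-23 [x1,x2,x3=010]: 11111111  (ones: 8)
  rows 24-31 [x1,x2,x3=011]: 11111111  (ones: 8)
  rows 32-39 [x1,x2,x3=100]: 00111111  (ones: 6)
  rows 40-47 [x1,x2,x3=101]: 11111111  (ones: 8)
  rows 48-55 [x1,x2,x3=110]: 11110011  (ones: 6)
  rows 56-63 [x1,x2,x3=111]: 11111111  (ones: 8)
Count of 1-rows = 8+8+8+8+6+8+6+8 = 60

60


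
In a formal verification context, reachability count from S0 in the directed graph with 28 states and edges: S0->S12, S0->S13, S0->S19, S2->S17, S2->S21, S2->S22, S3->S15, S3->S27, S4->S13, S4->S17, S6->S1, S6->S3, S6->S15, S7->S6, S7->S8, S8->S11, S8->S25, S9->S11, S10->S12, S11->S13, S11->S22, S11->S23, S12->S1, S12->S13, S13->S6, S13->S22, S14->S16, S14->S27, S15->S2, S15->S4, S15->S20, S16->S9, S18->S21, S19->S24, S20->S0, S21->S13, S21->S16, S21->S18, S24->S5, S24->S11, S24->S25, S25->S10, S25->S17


BFS from S0:
  layer 0: {S0}
  layer 1: {S12, S13, S19}
  layer 2: {S1, S6, S22, S24}
  layer 3: {S3, S5, S11, S15, S25}
  layer 4: {S2, S4, S10, S17, S20, S23, S27}
  layer 5: {S21}
  layer 6: {S16, S18}
  layer 7: {S9}
Reachable set: {S0, S1, S2, S3, S4, S5, S6, S9, S10, S11, S12, S13, S15, S16, S17, S18, S19, S20, S21, S22, S23, S24, S25, S27}
Count = 24

24


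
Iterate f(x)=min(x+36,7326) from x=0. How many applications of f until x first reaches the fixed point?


Step 1: x=0, cap=7326, increment=36
Step 2: x grows by 36 each step until capped at 7326; fixed point is x=7326
Step 3: iterations = ceil(7326/36) = 204

204


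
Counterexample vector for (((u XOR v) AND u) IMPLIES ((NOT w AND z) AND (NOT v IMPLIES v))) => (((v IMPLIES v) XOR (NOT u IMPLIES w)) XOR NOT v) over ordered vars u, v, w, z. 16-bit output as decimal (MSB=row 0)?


F1 = (((u XOR v) AND u) IMPLIES ((NOT w AND z) AND (NOT v IMPLIES v)))
F2 = (((v IMPLIES v) XOR (NOT u IMPLIES w)) XOR NOT v)
Counterexample to F1=>F2 is where F1=1 and F2=0.
Evaluate each row (bits = u,v,w,z, MSB first):
  row 0 [0000]: F1=1 F2=0 -> F1&~F2 -> 1
  row 1 [0001]: F1=1 F2=0 -> F1&~F2 -> 1
  row 2 [0010]: F1=1 F2=1 -> F1&~F2 -> 0
  row 3 [0011]: F1=1 F2=1 -> F1&~F2 -> 0
  row 4 [0100]: F1=1 F2=1 -> F1&~F2 -> 0
  row 5 [0101]: F1=1 F2=1 -> F1&~F2 -> 0
  row 6 [0110]: F1=1 F2=0 -> F1&~F2 -> 1
  row 7 [0111]: F1=1 F2=0 -> F1&~F2 -> 1
  row 8 [1000]: F1=0 F2=1 -> F1&~F2 -> 0
  row 9 [1001]: F1=0 F2=1 -> F1&~F2 -> 0
  row 10 [1010]: F1=0 F2=1 -> F1&~F2 -> 0
  row 11 [1011]: F1=0 F2=1 -> F1&~F2 -> 0
  row 12 [1100]: F1=1 F2=0 -> F1&~F2 -> 1
  row 13 [1101]: F1=1 F2=0 -> F1&~F2 -> 1
  row 14 [1110]: F1=1 F2=0 -> F1&~F2 -> 1
  row 15 [1111]: F1=1 F2=0 -> F1&~F2 -> 1
Full result column, 4 rows per line (u,v fixed per line; w,z runs 00..11 left to right):
  rows 0-3 [u,v=00]: 1100  = hex C
  rows 4-7 [u,v=01]: 0011  = hex 3
  rows 8-11 [u,v=10]: 0000  = hex 0
  rows 12-15 [u,v=11]: 1111  = hex F
Counterexample vector (row 0 .. row 15) = 1100001100001111
Output column grouped in 4s = 1100 0011 0000 1111 = 0xC30F
Convert to decimal digit by digit (value = value*16 + digit):
  C -> 12
  12*16 + 3 = 195
  195*16 + 0 = 3120
  3120*16 + 15 (F) = 49935
Decimal = 49935

49935


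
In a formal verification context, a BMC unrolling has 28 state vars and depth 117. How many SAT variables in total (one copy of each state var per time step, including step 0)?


BMC unrolls to depth k, creating one copy of each state var for steps 0..k.
Step count = 117 + 1 = 118 (steps 0 through 117)
Vars per step = 28
Total = 28 * 118 = 3304

3304


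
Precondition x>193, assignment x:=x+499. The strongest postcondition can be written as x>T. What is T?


Formula: sp(P, x:=E) = exists old_x. (x = E[old_x/x]) AND P[old_x/x] (old_x is the value of x before the assignment; eliminate old_x by solving x = E[old_x/x] for old_x)
Step 1: Precondition P: x>193, i.e. old_x > 193
Step 2: Assignment gives x = old_x + 499, so old_x = x - 499
Step 3: Substitute into P: x - 499 > 193
Step 4: Simplify: x > 193+499 = 692

692


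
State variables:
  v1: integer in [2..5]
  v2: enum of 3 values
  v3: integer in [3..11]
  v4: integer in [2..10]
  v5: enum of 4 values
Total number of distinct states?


State space = product of domain sizes of all variables.
Domain sizes:
  v1 (integer in [2..5]): 4
  v2 (enum of 3 values): 3
  v3 (integer in [3..11]): 9
  v4 (integer in [2..10]): 9
  v5 (enum of 4 values): 4
Product = 4 * 3 * 9 * 9 * 4 = 3888

3888


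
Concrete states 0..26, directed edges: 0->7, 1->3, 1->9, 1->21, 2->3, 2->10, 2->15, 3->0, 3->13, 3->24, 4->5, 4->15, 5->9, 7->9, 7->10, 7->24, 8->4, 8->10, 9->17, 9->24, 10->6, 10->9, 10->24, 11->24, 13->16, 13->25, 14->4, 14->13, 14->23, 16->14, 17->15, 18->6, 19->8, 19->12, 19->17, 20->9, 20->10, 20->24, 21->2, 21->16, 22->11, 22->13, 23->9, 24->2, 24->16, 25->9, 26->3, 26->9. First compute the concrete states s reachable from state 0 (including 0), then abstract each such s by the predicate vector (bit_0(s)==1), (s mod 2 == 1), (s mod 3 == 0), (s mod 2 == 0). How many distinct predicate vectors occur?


BFS from 0:
Concrete reachable: {0, 2, 3, 4, 5, 6, 7, 9, 10, 13, 14, 15, 16, 17, 23, 24, 25}
Abstract via predicates (bit_0(s)==1), (s mod 2 == 1), (s mod 3 == 0), (s mod 2 == 0):
  (0,0,0,1) <- {2, 4, 10, 14, 16}
  (0,0,1,1) <- {0, 6, 24}
  (1,1,0,0) <- {5, 7, 13, 17, 23, 25}
  (1,1,1,0) <- {3, 9, 15}
Distinct abstract states = 4

4


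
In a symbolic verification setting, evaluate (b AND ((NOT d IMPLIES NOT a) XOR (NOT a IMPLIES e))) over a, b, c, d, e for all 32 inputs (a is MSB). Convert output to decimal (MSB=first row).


Formula: (b AND ((NOT d IMPLIES NOT a) XOR (NOT a IMPLIES e))) over a, b, c, d, e (32 rows)
Evaluate each row (bits = a,b,c,d,e, MSB first):
  row 0 [00000]: (0 AND ((NOT 0 IMPLIES NOT 0) XOR (NOT 0 IMPLIES 0))) -> 0
  row 1 [00001]: (0 AND ((NOT 0 IMPLIES NOT 0) XOR (NOT 0 IMPLIES 1))) -> 0
  row 2 [00010]: (0 AND ((NOT 1 IMPLIES NOT 0) XOR (NOT 0 IMPLIES 0))) -> 0
  row 3 [00011]: (0 AND ((NOT 1 IMPLIES NOT 0) XOR (NOT 0 IMPLIES 1))) -> 0
  row 4 [00100]: (0 AND ((NOT 0 IMPLIES NOT 0) XOR (NOT 0 IMPLIES 0))) -> 0
  row 5 [00101]: (0 AND ((NOT 0 IMPLIES NOT 0) XOR (NOT 0 IMPLIES 1))) -> 0
  row 6 [00110]: (0 AND ((NOT 1 IMPLIES NOT 0) XOR (NOT 0 IMPLIES 0))) -> 0
  row 7 [00111]: (0 AND ((NOT 1 IMPLIES NOT 0) XOR (NOT 0 IMPLIES 1))) -> 0
  row 8 [01000]: (1 AND ((NOT 0 IMPLIES NOT 0) XOR (NOT 0 IMPLIES 0))) -> 1
  row 9 [01001]: (1 AND ((NOT 0 IMPLIES NOT 0) XOR (NOT 0 IMPLIES 1))) -> 0
  row 10 [01010]: (1 AND ((NOT 1 IMPLIES NOT 0) XOR (NOT 0 IMPLIES 0))) -> 1
  row 11 [01011]: (1 AND ((NOT 1 IMPLIES NOT 0) XOR (NOT 0 IMPLIES 1))) -> 0
  row 12 [01100]: (1 AND ((NOT 0 IMPLIES NOT 0) XOR (NOT 0 IMPLIES 0))) -> 1
  row 13 [01101]: (1 AND ((NOT 0 IMPLIES NOT 0) XOR (NOT 0 IMPLIES 1))) -> 0
  row 14 [01110]: (1 AND ((NOT 1 IMPLIES NOT 0) XOR (NOT 0 IMPLIES 0))) -> 1
  row 15 [01111]: (1 AND ((NOT 1 IMPLIES NOT 0) XOR (NOT 0 IMPLIES 1))) -> 0
  row 16 [10000]: (0 AND ((NOT 0 IMPLIES NOT 1) XOR (NOT 1 IMPLIES 0))) -> 0
  row 17 [10001]: (0 AND ((NOT 0 IMPLIES NOT 1) XOR (NOT 1 IMPLIES 1))) -> 0
  row 18 [10010]: (0 AND ((NOT 1 IMPLIES NOT 1) XOR (NOT 1 IMPLIES 0))) -> 0
  row 19 [10011]: (0 AND ((NOT 1 IMPLIES NOT 1) XOR (NOT 1 IMPLIES 1))) -> 0
  row 20 [10100]: (0 AND ((NOT 0 IMPLIES NOT 1) XOR (NOT 1 IMPLIES 0))) -> 0
  row 21 [10101]: (0 AND ((NOT 0 IMPLIES NOT 1) XOR (NOT 1 IMPLIES 1))) -> 0
  row 22 [10110]: (0 AND ((NOT 1 IMPLIES NOT 1) XOR (NOT 1 IMPLIES 0))) -> 0
  row 23 [10111]: (0 AND ((NOT 1 IMPLIES NOT 1) XOR (NOT 1 IMPLIES 1))) -> 0
  row 24 [11000]: (1 AND ((NOT 0 IMPLIES NOT 1) XOR (NOT 1 IMPLIES 0))) -> 1
  row 25 [11001]: (1 AND ((NOT 0 IMPLIES NOT 1) XOR (NOT 1 IMPLIES 1))) -> 1
  row 26 [11010]: (1 AND ((NOT 1 IMPLIES NOT 1) XOR (NOT 1 IMPLIES 0))) -> 0
  row 27 [11011]: (1 AND ((NOT 1 IMPLIES NOT 1) XOR (NOT 1 IMPLIES 1))) -> 0
  row 28 [11100]: (1 AND ((NOT 0 IMPLIES NOT 1) XOR (NOT 1 IMPLIES 0))) -> 1
  row 29 [11101]: (1 AND ((NOT 0 IMPLIES NOT 1) XOR (NOT 1 IMPLIES 1))) -> 1
  row 30 [11110]: (1 AND ((NOT 1 IMPLIES NOT 1) XOR (NOT 1 IMPLIES 0))) -> 0
  row 31 [11111]: (1 AND ((NOT 1 IMPLIES NOT 1) XOR (NOT 1 IMPLIES 1))) -> 0
Full result column, 4 rows per line (a,b,c fixed per line; d,e runs 00..11 left to right):
  rows 0-3 [a,b,c=000]: 0000  = hex 0
  rows 4-7 [a,b,c=001]: 0000  = hex 0
  rows 8-11 [a,b,c=010]: 1010  = hex A
  rows 12-15 [a,b,c=011]: 1010  = hex A
  rows 16-19 [a,b,c=100]: 0000  = hex 0
  rows 20-23 [a,b,c=101]: 0000  = hex 0
  rows 24-27 [a,b,c=110]: 1100  = hex C
  rows 28-31 [a,b,c=111]: 1100  = hex C
Output column (row 0 .. row 31) = 00000000101010100000000011001100
Output column grouped in 4s = 0000 0000 1010 1010 0000 0000 1100 1100 = 0x00AA00CC
Convert to decimal digit by digit (value = value*16 + digit):
  0 -> 0
  0*16 + 0 = 0
  0*16 + 10 (A) = 10
  10*16 + 10 (A) = 170
  170*16 + 0 = 2720
  2720*16 + 0 = 43520
  43520*16 + 12 (C) = 696332
  696332*16 + 12 (C) = 11141324
Decimal = 11141324

11141324


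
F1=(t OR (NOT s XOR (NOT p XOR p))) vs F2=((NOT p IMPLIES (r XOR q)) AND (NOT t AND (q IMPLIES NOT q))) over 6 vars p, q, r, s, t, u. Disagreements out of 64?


F1 = (t OR (NOT s XOR (NOT p XOR p)))
F2 = ((NOT p IMPLIES (r XOR q)) AND (NOT t AND (q IMPLIES NOT q)))
Evaluate both on each of 64 rows (bits = p,q,r,s,t,u):
  row 0 [000000]: F1=0 F2=0 -> 0
  row 1 [000001]: F1=0 F2=0 -> 0
  row 2 [000010]: F1=1 F2=0 (differ) -> 1
  row 3 [000011]: F1=1 F2=0 (differ) -> 1
  row 4 [000100]: F1=1 F2=0 (differ) -> 1
  (every remaining row is evaluated the same way; all 64 results are listed next)
Full result column, 8 rows per line (p,q,r fixed per line; s,t,u runs 000..111 left to right):
  rows 0-7 [p,q,r=000]: 00111111  (ones: 6)
  rows 8-15 [p,q,r=001]: 11110011  (ones: 6)
  rows 16-23 [p,q,r=010]: 00111111  (ones: 6)
  rows 24-31 [p,q,r=011]: 00111111  (ones: 6)
  rows 32-39 [p,q,r=100]: 11110011  (ones: 6)
  rows 40-47 [p,q,r=101]: 11110011  (ones: 6)
  rows 48-55 [p,q,r=110]: 00111111  (ones: 6)
  rows 56-63 [p,q,r=111]: 00111111  (ones: 6)
Disagreements = 6+6+6+6+6+6+6+6 = 48

48


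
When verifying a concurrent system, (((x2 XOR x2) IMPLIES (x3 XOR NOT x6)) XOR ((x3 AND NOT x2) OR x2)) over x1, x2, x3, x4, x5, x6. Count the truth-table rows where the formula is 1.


Formula: (((x2 XOR x2) IMPLIES (x3 XOR NOT x6)) XOR ((x3 AND NOT x2) OR x2)) over 6 vars (64 rows)
Evaluate each row (x1, x2, x3, x4, x5, x6 as bits, MSB first):
  row 0 [000000]: (((0 XOR 0) IMPLIES (0 XOR NOT 0)) XOR ((0 AND NOT 0) OR 0)) -> 1
  row 1 [000001]: (((0 XOR 0) IMPLIES (0 XOR NOT 1)) XOR ((0 AND NOT 0) OR 0)) -> 1
  row 2 [000010]: (((0 XOR 0) IMPLIES (0 XOR NOT 0)) XOR ((0 AND NOT 0) OR 0)) -> 1
  row 3 [000011]: (((0 XOR 0) IMPLIES (0 XOR NOT 1)) XOR ((0 AND NOT 0) OR 0)) -> 1
  row 4 [000100]: (((0 XOR 0) IMPLIES (0 XOR NOT 0)) XOR ((0 AND NOT 0) OR 0)) -> 1
  (every remaining row is evaluated the same way; all 64 results are listed next)
Full result column, 8 rows per line (x1,x2,x3 fixed per line; x4,x5,x6 runs 000..111 left to right):
  rows 0-7 [x1,x2,x3=000]: 11111111  (ones: 8)
  rows 8-15 [x1,x2,x3=001]: 00000000  (ones: 0)
  rows 16-23 [x1,x2,x3=010]: 00000000  (ones: 0)
  rows 24-31 [x1,x2,x3=011]: 00000000  (ones: 0)
  rows 32-39 [x1,x2,x3=100]: 11111111  (ones: 8)
  rows 40-47 [x1,x2,x3=101]: 00000000  (ones: 0)
  rows 48-55 [x1,x2,x3=110]: 00000000  (ones: 0)
  rows 56-63 [x1,x2,x3=111]: 00000000  (ones: 0)
Count of 1-rows = 8+0+0+0+8+0+0+0 = 16

16


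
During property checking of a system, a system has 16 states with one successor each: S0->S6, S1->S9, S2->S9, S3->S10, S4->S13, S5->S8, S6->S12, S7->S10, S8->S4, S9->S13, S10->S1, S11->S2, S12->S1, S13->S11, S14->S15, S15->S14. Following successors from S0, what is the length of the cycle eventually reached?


Trace from S0 until a state repeats:
  S0 -> S6 -> S12 -> S1 -> S9 -> S13 -> S11 -> S2 -> S9
S9 first seen at step 4, revisited at step 8.
Cycle length = 8 - 4 = 4

4


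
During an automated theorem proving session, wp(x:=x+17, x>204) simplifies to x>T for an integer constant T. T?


Formula: wp(x:=E, P) = P[E/x] (substitute E for x in postcondition)
Step 1: Postcondition: x>204
Step 2: Substitute x+17 for x: x+17>204
Step 3: Solve for x: x > 204-17 = 187

187


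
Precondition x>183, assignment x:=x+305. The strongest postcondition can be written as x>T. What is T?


Formula: sp(P, x:=E) = exists old_x. (x = E[old_x/x]) AND P[old_x/x] (old_x is the value of x before the assignment; eliminate old_x by solving x = E[old_x/x] for old_x)
Step 1: Precondition P: x>183, i.e. old_x > 183
Step 2: Assignment gives x = old_x + 305, so old_x = x - 305
Step 3: Substitute into P: x - 305 > 183
Step 4: Simplify: x > 183+305 = 488

488


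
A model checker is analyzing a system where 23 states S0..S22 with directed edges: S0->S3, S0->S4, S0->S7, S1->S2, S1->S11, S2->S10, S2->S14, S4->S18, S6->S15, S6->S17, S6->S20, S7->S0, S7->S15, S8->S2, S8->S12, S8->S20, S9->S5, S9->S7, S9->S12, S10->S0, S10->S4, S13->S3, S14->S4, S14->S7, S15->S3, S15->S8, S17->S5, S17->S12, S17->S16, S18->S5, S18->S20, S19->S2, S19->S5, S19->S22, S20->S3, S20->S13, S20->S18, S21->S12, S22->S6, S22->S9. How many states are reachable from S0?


BFS from S0:
  layer 0: {S0}
  layer 1: {S3, S4, S7}
  layer 2: {S15, S18}
  layer 3: {S5, S8, S20}
  layer 4: {S2, S12, S13}
  layer 5: {S10, S14}
Reachable set: {S0, S2, S3, S4, S5, S7, S8, S10, S12, S13, S14, S15, S18, S20}
Count = 14

14


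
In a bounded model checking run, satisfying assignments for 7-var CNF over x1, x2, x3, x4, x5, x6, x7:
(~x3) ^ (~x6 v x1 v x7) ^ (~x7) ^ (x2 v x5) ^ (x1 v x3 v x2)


CNF with 5 clauses over 7 vars (128 assignments).
An assignment satisfies CNF iff every clause has >=1 true literal.
Check each row (bits = x1,x2,x3,x4,x5,x6,x7; clause T/F shown):
  row 0 [0000000]: clauses=TTTFF -> 0
  row 1 [0000001]: clauses=TTFFF -> 0
  row 2 [0000010]: clauses=TFTFF -> 0
  row 3 [0000011]: clauses=TTFFF -> 0
  row 4 [0000100]: clauses=TTTTF -> 0
  (every remaining row is evaluated the same way; all 128 results are listed next)
Full result column, 8 rows per line (x1,x2,x3,x4 fixed per line; x5,x6,x7 runs 000..111 left to right):
  rows 0-7 [x1,x2,x3,x4=0000]: 00000000  (ones: 0)
  rows 8-15 [x1,x2,x3,x4=0001]: 00000000  (ones: 0)
  rows 16-23 [x1,x2,x3,x4=0010]: 00000000  (ones: 0)
  rows 24-31 [x1,x2,x3,x4=0011]: 00000000  (ones: 0)
  rows 32-39 [x1,x2,x3,x4=0100]: 10001000  (ones: 2)
  rows 40-47 [x1,x2,x3,x4=0101]: 10001000  (ones: 2)
  rows 48-55 [x1,x2,x3,x4=0110]: 00000000  (ones: 0)
  rows 56-63 [x1,x2,x3,x4=0111]: 00000000  (ones: 0)
  rows 64-71 [x1,x2,x3,x4=1000]: 00001010  (ones: 2)
  rows 72-79 [x1,x2,x3,x4=1001]: 00001010  (ones: 2)
  rows 80-87 [x1,x2,x3,x4=1010]: 00000000  (ones: 0)
  rows 88-95 [x1,x2,x3,x4=1011]: 00000000  (ones: 0)
  rows 96-103 [x1,x2,x3,x4=1100]: 10101010  (ones: 4)
  rows 104-111 [x1,x2,x3,x4=1101]: 10101010  (ones: 4)
  rows 112-119 [x1,x2,x3,x4=1110]: 00000000  (ones: 0)
  rows 120-127 [x1,x2,x3,x4=1111]: 00000000  (ones: 0)
Satisfying assignments = 0+0+0+0+2+2+0+0+2+2+0+0+4+4+0+0 = 16

16


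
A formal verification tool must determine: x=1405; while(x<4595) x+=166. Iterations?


Step 1: x goes from 1405 toward 4595 by 166; the body runs while x<4595, so iterations = ceil((bound-start)/step)
Step 2: Distance=3190
Step 3: ceil(3190/166)=20

20


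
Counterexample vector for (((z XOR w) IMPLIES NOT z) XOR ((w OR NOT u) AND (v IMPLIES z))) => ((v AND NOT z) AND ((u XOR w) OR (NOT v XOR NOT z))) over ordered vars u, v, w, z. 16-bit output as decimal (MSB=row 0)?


F1 = (((z XOR w) IMPLIES NOT z) XOR ((w OR NOT u) AND (v IMPLIES z)))
F2 = ((v AND NOT z) AND ((u XOR w) OR (NOT v XOR NOT z)))
Counterexample to F1=>F2 is where F1=1 and F2=0.
Evaluate each row (bits = u,v,w,z, MSB first):
  row 0 [0000]: F1=0 F2=0 -> F1&~F2 -> 0
  row 1 [0001]: F1=1 F2=0 -> F1&~F2 -> 1
  row 2 [0010]: F1=0 F2=0 -> F1&~F2 -> 0
  row 3 [0011]: F1=0 F2=0 -> F1&~F2 -> 0
  row 4 [0100]: F1=1 F2=1 -> F1&~F2 -> 0
  row 5 [0101]: F1=1 F2=0 -> F1&~F2 -> 1
  row 6 [0110]: F1=1 F2=1 -> F1&~F2 -> 0
  row 7 [0111]: F1=0 F2=0 -> F1&~F2 -> 0
  row 8 [1000]: F1=1 F2=0 -> F1&~F2 -> 1
  row 9 [1001]: F1=0 F2=0 -> F1&~F2 -> 0
  row 10 [1010]: F1=0 F2=0 -> F1&~F2 -> 0
  row 11 [1011]: F1=0 F2=0 -> F1&~F2 -> 0
  row 12 [1100]: F1=1 F2=1 -> F1&~F2 -> 0
  row 13 [1101]: F1=0 F2=0 -> F1&~F2 -> 0
  row 14 [1110]: F1=1 F2=1 -> F1&~F2 -> 0
  row 15 [1111]: F1=0 F2=0 -> F1&~F2 -> 0
Full result column, 4 rows per line (u,v fixed per line; w,z runs 00..11 left to right):
  rows 0-3 [u,v=00]: 0100  = hex 4
  rows 4-7 [u,v=01]: 0100  = hex 4
  rows 8-11 [u,v=10]: 1000  = hex 8
  rows 12-15 [u,v=11]: 0000  = hex 0
Counterexample vector (row 0 .. row 15) = 0100010010000000
Output column grouped in 4s = 0100 0100 1000 0000 = 0x4480
Convert to decimal digit by digit (value = value*16 + digit):
  4 -> 4
  4*16 + 4 = 68
  68*16 + 8 = 1096
  1096*16 + 0 = 17536
Decimal = 17536

17536


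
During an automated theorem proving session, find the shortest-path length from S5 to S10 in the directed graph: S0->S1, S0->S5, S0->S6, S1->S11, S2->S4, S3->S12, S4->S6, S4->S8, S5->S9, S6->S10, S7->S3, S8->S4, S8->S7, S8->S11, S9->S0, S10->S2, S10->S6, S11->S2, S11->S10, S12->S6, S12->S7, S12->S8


BFS layer-by-layer from S5:
  dist 0: {S5}
  dist 1: {S9}
  dist 2: {S0}
  dist 3: {S1, S6}
  dist 4: {S10, S11}
  -> S10 reached at distance 4
Shortest path length = 4

4


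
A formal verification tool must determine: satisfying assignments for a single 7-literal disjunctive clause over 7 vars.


Step 1: Total=2^7=128
Step 2: Unsat when all 7 false: 2^0=1
Step 3: Sat=128-1=127

127


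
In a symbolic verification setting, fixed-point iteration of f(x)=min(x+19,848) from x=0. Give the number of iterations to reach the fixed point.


Step 1: x=0, cap=848, increment=19
Step 2: x grows by 19 each step until capped at 848; fixed point is x=848
Step 3: iterations = ceil(848/19) = 45

45


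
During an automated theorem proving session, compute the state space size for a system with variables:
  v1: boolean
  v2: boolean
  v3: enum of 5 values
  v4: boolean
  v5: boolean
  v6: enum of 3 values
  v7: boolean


State space = product of domain sizes of all variables.
Domain sizes:
  v1 (boolean): 2
  v2 (boolean): 2
  v3 (enum of 5 values): 5
  v4 (boolean): 2
  v5 (boolean): 2
  v6 (enum of 3 values): 3
  v7 (boolean): 2
Product = 2 * 2 * 5 * 2 * 2 * 3 * 2 = 480

480


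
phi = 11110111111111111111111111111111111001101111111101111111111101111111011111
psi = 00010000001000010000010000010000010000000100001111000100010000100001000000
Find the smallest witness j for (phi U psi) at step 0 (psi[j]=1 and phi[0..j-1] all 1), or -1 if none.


(phi U psi) at 0: need smallest j with psi[j]=1 and phi[i]=1 for all i in [0,j).
Scan from step 0:
  step 0: phi=1, psi=0 -> continue
  step 1: phi=1, psi=0 -> continue
  step 2: phi=1, psi=0 -> continue
  step 3: psi=1 and phi held for [0,3) -> witness found
Witness step = 3

3


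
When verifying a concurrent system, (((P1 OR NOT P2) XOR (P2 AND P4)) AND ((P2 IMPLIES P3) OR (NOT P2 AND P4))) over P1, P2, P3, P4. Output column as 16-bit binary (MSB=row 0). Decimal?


Formula: (((P1 OR NOT P2) XOR (P2 AND P4)) AND ((P2 IMPLIES P3) OR (NOT P2 AND P4))) over P1, P2, P3, P4 (16 rows)
Evaluate each row (bits = P1,P2,P3,P4, MSB first):
  row 0 [0000]: (((0 OR NOT 0) XOR (0 AND 0)) AND ((0 IMPLIES 0) OR (NOT 0 AND 0))) -> 1
  row 1 [0001]: (((0 OR NOT 0) XOR (0 AND 1)) AND ((0 IMPLIES 0) OR (NOT 0 AND 1))) -> 1
  row 2 [0010]: (((0 OR NOT 0) XOR (0 AND 0)) AND ((0 IMPLIES 1) OR (NOT 0 AND 0))) -> 1
  row 3 [0011]: (((0 OR NOT 0) XOR (0 AND 1)) AND ((0 IMPLIES 1) OR (NOT 0 AND 1))) -> 1
  row 4 [0100]: (((0 OR NOT 1) XOR (1 AND 0)) AND ((1 IMPLIES 0) OR (NOT 1 AND 0))) -> 0
  row 5 [0101]: (((0 OR NOT 1) XOR (1 AND 1)) AND ((1 IMPLIES 0) OR (NOT 1 AND 1))) -> 0
  row 6 [0110]: (((0 OR NOT 1) XOR (1 AND 0)) AND ((1 IMPLIES 1) OR (NOT 1 AND 0))) -> 0
  row 7 [0111]: (((0 OR NOT 1) XOR (1 AND 1)) AND ((1 IMPLIES 1) OR (NOT 1 AND 1))) -> 1
  row 8 [1000]: (((1 OR NOT 0) XOR (0 AND 0)) AND ((0 IMPLIES 0) OR (NOT 0 AND 0))) -> 1
  row 9 [1001]: (((1 OR NOT 0) XOR (0 AND 1)) AND ((0 IMPLIES 0) OR (NOT 0 AND 1))) -> 1
  row 10 [1010]: (((1 OR NOT 0) XOR (0 AND 0)) AND ((0 IMPLIES 1) OR (NOT 0 AND 0))) -> 1
  row 11 [1011]: (((1 OR NOT 0) XOR (0 AND 1)) AND ((0 IMPLIES 1) OR (NOT 0 AND 1))) -> 1
  row 12 [1100]: (((1 OR NOT 1) XOR (1 AND 0)) AND ((1 IMPLIES 0) OR (NOT 1 AND 0))) -> 0
  row 13 [1101]: (((1 OR NOT 1) XOR (1 AND 1)) AND ((1 IMPLIES 0) OR (NOT 1 AND 1))) -> 0
  row 14 [1110]: (((1 OR NOT 1) XOR (1 AND 0)) AND ((1 IMPLIES 1) OR (NOT 1 AND 0))) -> 1
  row 15 [1111]: (((1 OR NOT 1) XOR (1 AND 1)) AND ((1 IMPLIES 1) OR (NOT 1 AND 1))) -> 0
Full result column, 4 rows per line (P1,P2 fixed per line; P3,P4 runs 00..11 left to right):
  rows 0-3 [P1,P2=00]: 1111  = hex F
  rows 4-7 [P1,P2=01]: 0001  = hex 1
  rows 8-11 [P1,P2=10]: 1111  = hex F
  rows 12-15 [P1,P2=11]: 0010  = hex 2
Output column (row 0 .. row 15) = 1111000111110010
Output column grouped in 4s = 1111 0001 1111 0010 = 0xF1F2
Convert to decimal digit by digit (value = value*16 + digit):
  F -> 15
  15*16 + 1 = 241
  241*16 + 15 (F) = 3871
  3871*16 + 2 = 61938
Decimal = 61938

61938


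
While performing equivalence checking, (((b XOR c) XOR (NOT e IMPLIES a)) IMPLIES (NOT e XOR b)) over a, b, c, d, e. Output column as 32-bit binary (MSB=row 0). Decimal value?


Formula: (((b XOR c) XOR (NOT e IMPLIES a)) IMPLIES (NOT e XOR b)) over a, b, c, d, e (32 rows)
Evaluate each row (bits = a,b,c,d,e, MSB first):
  row 0 [00000]: (((0 XOR 0) XOR (NOT 0 IMPLIES 0)) IMPLIES (NOT 0 XOR 0)) -> 1
  row 1 [00001]: (((0 XOR 0) XOR (NOT 1 IMPLIES 0)) IMPLIES (NOT 1 XOR 0)) -> 0
  row 2 [00010]: (((0 XOR 0) XOR (NOT 0 IMPLIES 0)) IMPLIES (NOT 0 XOR 0)) -> 1
  row 3 [00011]: (((0 XOR 0) XOR (NOT 1 IMPLIES 0)) IMPLIES (NOT 1 XOR 0)) -> 0
  row 4 [00100]: (((0 XOR 1) XOR (NOT 0 IMPLIES 0)) IMPLIES (NOT 0 XOR 0)) -> 1
  row 5 [00101]: (((0 XOR 1) XOR (NOT 1 IMPLIES 0)) IMPLIES (NOT 1 XOR 0)) -> 1
  row 6 [00110]: (((0 XOR 1) XOR (NOT 0 IMPLIES 0)) IMPLIES (NOT 0 XOR 0)) -> 1
  row 7 [00111]: (((0 XOR 1) XOR (NOT 1 IMPLIES 0)) IMPLIES (NOT 1 XOR 0)) -> 1
  row 8 [01000]: (((1 XOR 0) XOR (NOT 0 IMPLIES 0)) IMPLIES (NOT 0 XOR 1)) -> 0
  row 9 [01001]: (((1 XOR 0) XOR (NOT 1 IMPLIES 0)) IMPLIES (NOT 1 XOR 1)) -> 1
  row 10 [01010]: (((1 XOR 0) XOR (NOT 0 IMPLIES 0)) IMPLIES (NOT 0 XOR 1)) -> 0
  row 11 [01011]: (((1 XOR 0) XOR (NOT 1 IMPLIES 0)) IMPLIES (NOT 1 XOR 1)) -> 1
  row 12 [01100]: (((1 XOR 1) XOR (NOT 0 IMPLIES 0)) IMPLIES (NOT 0 XOR 1)) -> 1
  row 13 [01101]: (((1 XOR 1) XOR (NOT 1 IMPLIES 0)) IMPLIES (NOT 1 XOR 1)) -> 1
  row 14 [01110]: (((1 XOR 1) XOR (NOT 0 IMPLIES 0)) IMPLIES (NOT 0 XOR 1)) -> 1
  row 15 [01111]: (((1 XOR 1) XOR (NOT 1 IMPLIES 0)) IMPLIES (NOT 1 XOR 1)) -> 1
  row 16 [10000]: (((0 XOR 0) XOR (NOT 0 IMPLIES 1)) IMPLIES (NOT 0 XOR 0)) -> 1
  row 17 [10001]: (((0 XOR 0) XOR (NOT 1 IMPLIES 1)) IMPLIES (NOT 1 XOR 0)) -> 0
  row 18 [10010]: (((0 XOR 0) XOR (NOT 0 IMPLIES 1)) IMPLIES (NOT 0 XOR 0)) -> 1
  row 19 [10011]: (((0 XOR 0) XOR (NOT 1 IMPLIES 1)) IMPLIES (NOT 1 XOR 0)) -> 0
  row 20 [10100]: (((0 XOR 1) XOR (NOT 0 IMPLIES 1)) IMPLIES (NOT 0 XOR 0)) -> 1
  row 21 [10101]: (((0 XOR 1) XOR (NOT 1 IMPLIES 1)) IMPLIES (NOT 1 XOR 0)) -> 1
  row 22 [10110]: (((0 XOR 1) XOR (NOT 0 IMPLIES 1)) IMPLIES (NOT 0 XOR 0)) -> 1
  row 23 [10111]: (((0 XOR 1) XOR (NOT 1 IMPLIES 1)) IMPLIES (NOT 1 XOR 0)) -> 1
  row 24 [11000]: (((1 XOR 0) XOR (NOT 0 IMPLIES 1)) IMPLIES (NOT 0 XOR 1)) -> 1
  row 25 [11001]: (((1 XOR 0) XOR (NOT 1 IMPLIES 1)) IMPLIES (NOT 1 XOR 1)) -> 1
  row 26 [11010]: (((1 XOR 0) XOR (NOT 0 IMPLIES 1)) IMPLIES (NOT 0 XOR 1)) -> 1
  row 27 [11011]: (((1 XOR 0) XOR (NOT 1 IMPLIES 1)) IMPLIES (NOT 1 XOR 1)) -> 1
  row 28 [11100]: (((1 XOR 1) XOR (NOT 0 IMPLIES 1)) IMPLIES (NOT 0 XOR 1)) -> 0
  row 29 [11101]: (((1 XOR 1) XOR (NOT 1 IMPLIES 1)) IMPLIES (NOT 1 XOR 1)) -> 1
  row 30 [11110]: (((1 XOR 1) XOR (NOT 0 IMPLIES 1)) IMPLIES (NOT 0 XOR 1)) -> 0
  row 31 [11111]: (((1 XOR 1) XOR (NOT 1 IMPLIES 1)) IMPLIES (NOT 1 XOR 1)) -> 1
Full result column, 4 rows per line (a,b,c fixed per line; d,e runs 00..11 left to right):
  rows 0-3 [a,b,c=000]: 1010  = hex A
  rows 4-7 [a,b,c=001]: 1111  = hex F
  rows 8-11 [a,b,c=010]: 0101  = hex 5
  rows 12-15 [a,b,c=011]: 1111  = hex F
  rows 16-19 [a,b,c=100]: 1010  = hex A
  rows 20-23 [a,b,c=101]: 1111  = hex F
  rows 24-27 [a,b,c=110]: 1111  = hex F
  rows 28-31 [a,b,c=111]: 0101  = hex 5
Output column (row 0 .. row 31) = 10101111010111111010111111110101
Output column grouped in 4s = 1010 1111 0101 1111 1010 1111 1111 0101 = 0xAF5FAFF5
Convert to decimal digit by digit (value = value*16 + digit):
  A -> 10
  10*16 + 15 (F) = 175
  175*16 + 5 = 2805
  2805*16 + 15 (F) = 44895
  44895*16 + 10 (A) = 718330
  718330*16 + 15 (F) = 11493295
  11493295*16 + 15 (F) = 183892735
  183892735*16 + 5 = 2942283765
Decimal = 2942283765

2942283765


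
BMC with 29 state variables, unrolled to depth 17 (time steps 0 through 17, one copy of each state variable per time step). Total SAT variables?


BMC unrolls to depth k, creating one copy of each state var for steps 0..k.
Step count = 17 + 1 = 18 (steps 0 through 17)
Vars per step = 29
Total = 29 * 18 = 522

522


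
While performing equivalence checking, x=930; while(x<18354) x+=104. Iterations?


Step 1: x goes from 930 toward 18354 by 104; the body runs while x<18354, so iterations = ceil((bound-start)/step)
Step 2: Distance=17424
Step 3: ceil(17424/104)=168

168


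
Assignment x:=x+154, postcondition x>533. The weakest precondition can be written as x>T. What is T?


Formula: wp(x:=E, P) = P[E/x] (substitute E for x in postcondition)
Step 1: Postcondition: x>533
Step 2: Substitute x+154 for x: x+154>533
Step 3: Solve for x: x > 533-154 = 379

379


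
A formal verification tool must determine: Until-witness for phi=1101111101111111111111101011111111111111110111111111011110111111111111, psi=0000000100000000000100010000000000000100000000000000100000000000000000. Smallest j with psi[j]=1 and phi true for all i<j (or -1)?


(phi U psi) at 0: need smallest j with psi[j]=1 and phi[i]=1 for all i in [0,j).
Scan from step 0:
  step 0: phi=1, psi=0 -> continue
  step 1: phi=1, psi=0 -> continue
  step 2: phi=0 -> phi-prefix broken from here
  step 7: psi=1 but phi already failed -> not a witness
  step 19: psi=1 but phi already failed -> not a witness
  step 23: psi=1 but phi already failed -> not a witness
  step 37: psi=1 but phi already failed -> not a witness
  step 52: psi=1 but phi already failed -> not a witness
  end of trace: no witness -> -1
Witness step = -1

-1
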